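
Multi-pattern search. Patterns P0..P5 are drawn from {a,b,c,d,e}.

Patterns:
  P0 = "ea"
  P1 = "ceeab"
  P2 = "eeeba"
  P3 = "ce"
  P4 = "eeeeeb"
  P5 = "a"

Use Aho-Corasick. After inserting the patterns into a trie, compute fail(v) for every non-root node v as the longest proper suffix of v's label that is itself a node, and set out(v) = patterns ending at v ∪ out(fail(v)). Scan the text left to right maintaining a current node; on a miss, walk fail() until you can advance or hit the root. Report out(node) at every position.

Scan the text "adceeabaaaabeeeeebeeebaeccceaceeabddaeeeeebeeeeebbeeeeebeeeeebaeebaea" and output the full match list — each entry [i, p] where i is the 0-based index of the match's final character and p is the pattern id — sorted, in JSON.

Build:
Trie (insert patterns):
  n0 'ε': a→15 c→3 e→1
  n1 'e': a→2 e→8
  n2 'ea': ·  [P0 ends]
  n3 'c': e→4
  n4 'ce': e→5  [P3 ends]
  n5 'cee': a→6
  n6 'ceea': b→7
  n7 'ceeab': ·  [P1 ends]
  n8 'ee': e→9
  n9 'eee': b→10 e→12
  n10 'eeeb': a→11
  n11 'eeeba': ·  [P2 ends]
  n12 'eeee': e→13
  n13 'eeeee': b→14
  n14 'eeeeeb': ·  [P4 ends]
  n15 'a': ·  [P5 ends]

BFS fail/out derivation:
  n1('e'): parent n0 fail=0; on 'e' 0 → fail=0;  out ∅∪∅=∅
  n3('c'): parent n0 fail=0; on 'c' 0 → fail=0;  out ∅∪∅=∅
  n15('a'): parent n0 fail=0; on 'a' 0 → fail=0;  out {5}∪∅={5}
  n2('ea'): parent n1 fail=0; on 'a' 0 → fail=15;  out {0}∪{5}={0,5}
  n4('ce'): parent n3 fail=0; on 'e' 0 → fail=1;  out {3}∪∅={3}
  n8('ee'): parent n1 fail=0; on 'e' 0 → fail=1;  out ∅∪∅=∅
  n5('cee'): parent n4 fail=1; on 'e' 1 → fail=8;  out ∅∪∅=∅
  n9('eee'): parent n8 fail=1; on 'e' 1 → fail=8;  out ∅∪∅=∅
  n6('ceea'): parent n5 fail=8; on 'a' 8→1 → fail=2;  out ∅∪{0,5}={0,5}
  n10('eeeb'): parent n9 fail=8; on 'b' 8→1→0 → fail=0;  out ∅∪∅=∅
  n12('eeee'): parent n9 fail=8; on 'e' 8 → fail=9;  out ∅∪∅=∅
  n7('ceeab'): parent n6 fail=2; on 'b' 2→15→0 → fail=0;  out {1}∪∅={1}
  n11('eeeba'): parent n10 fail=0; on 'a' 0 → fail=15;  out {2}∪{5}={2,5}
  n13('eeeee'): parent n12 fail=9; on 'e' 9 → fail=12;  out ∅∪∅=∅
  n14('eeeeeb'): parent n13 fail=12; on 'b' 12→9 → fail=10;  out {4}∪∅={4}

Scan:
[0] read 'a'  n0⇒n15  ** P5@[0:0]
[1] read 'd'  n15⇒n0 ·f
[2] read 'c'  n0⇒n3
[3] read 'e'  n3⇒n4  ** P3@[2:3]
[4] read 'e'  n4⇒n5
[5] read 'a'  n5⇒n6  ** P0@[4:5],P5@[5:5]
[6] read 'b'  n6⇒n7  ** P1@[2:6]
[7] read 'a'  n7⇒n15 ·f  ** P5@[7:7]
[8] read 'a'  n15⇒n15 ·f  ** P5@[8:8]
[9] read 'a'  n15⇒n15 ·f  ** P5@[9:9]
[10] read 'a'  n15⇒n15 ·f  ** P5@[10:10]
[11] read 'b'  n15⇒n0 ·f
[12] read 'e'  n0⇒n1
[13] read 'e'  n1⇒n8
[14] read 'e'  n8⇒n9
[15] read 'e'  n9⇒n12
[16] read 'e'  n12⇒n13
[17] read 'b'  n13⇒n14  ** P4@[12:17]
[18] read 'e'  n14⇒n1 ·f
[19] read 'e'  n1⇒n8
[20] read 'e'  n8⇒n9
[21] read 'b'  n9⇒n10
[22] read 'a'  n10⇒n11  ** P2@[18:22],P5@[22:22]
[23] read 'e'  n11⇒n1 ·f
[24] read 'c'  n1⇒n3 ·f
[25] read 'c'  n3⇒n3 ·f
[26] read 'c'  n3⇒n3 ·f
[27] read 'e'  n3⇒n4  ** P3@[26:27]
[28] read 'a'  n4⇒n2 ·f  ** P0@[27:28],P5@[28:28]
[29] read 'c'  n2⇒n3 ·f
[30] read 'e'  n3⇒n4  ** P3@[29:30]
[31] read 'e'  n4⇒n5
[32] read 'a'  n5⇒n6  ** P0@[31:32],P5@[32:32]
[33] read 'b'  n6⇒n7  ** P1@[29:33]
[34] read 'd'  n7⇒n0 ·f
[35] read 'd'  n0⇒n0
[36] read 'a'  n0⇒n15  ** P5@[36:36]
[37] read 'e'  n15⇒n1 ·f
[38] read 'e'  n1⇒n8
[39] read 'e'  n8⇒n9
[40] read 'e'  n9⇒n12
[41] read 'e'  n12⇒n13
[42] read 'b'  n13⇒n14  ** P4@[37:42]
[43] read 'e'  n14⇒n1 ·f
[44] read 'e'  n1⇒n8
[45] read 'e'  n8⇒n9
[46] read 'e'  n9⇒n12
[47] read 'e'  n12⇒n13
[48] read 'b'  n13⇒n14  ** P4@[43:48]
[49] read 'b'  n14⇒n0 ·f
[50] read 'e'  n0⇒n1
[51] read 'e'  n1⇒n8
[52] read 'e'  n8⇒n9
[53] read 'e'  n9⇒n12
[54] read 'e'  n12⇒n13
[55] read 'b'  n13⇒n14  ** P4@[50:55]
[56] read 'e'  n14⇒n1 ·f
[57] read 'e'  n1⇒n8
[58] read 'e'  n8⇒n9
[59] read 'e'  n9⇒n12
[60] read 'e'  n12⇒n13
[61] read 'b'  n13⇒n14  ** P4@[56:61]
[62] read 'a'  n14⇒n11 ·f  ** P2@[58:62],P5@[62:62]
[63] read 'e'  n11⇒n1 ·f
[64] read 'e'  n1⇒n8
[65] read 'b'  n8⇒n0 ·f
[66] read 'a'  n0⇒n15  ** P5@[66:66]
[67] read 'e'  n15⇒n1 ·f
[68] read 'a'  n1⇒n2  ** P0@[67:68],P5@[68:68]

Result: [[0,5],[3,3],[5,0],[5,5],[6,1],[7,5],[8,5],[9,5],[10,5],[17,4],[22,2],[22,5],[27,3],[28,0],[28,5],[30,3],[32,0],[32,5],[33,1],[36,5],[42,4],[48,4],[55,4],[61,4],[62,2],[62,5],[66,5],[68,0],[68,5]]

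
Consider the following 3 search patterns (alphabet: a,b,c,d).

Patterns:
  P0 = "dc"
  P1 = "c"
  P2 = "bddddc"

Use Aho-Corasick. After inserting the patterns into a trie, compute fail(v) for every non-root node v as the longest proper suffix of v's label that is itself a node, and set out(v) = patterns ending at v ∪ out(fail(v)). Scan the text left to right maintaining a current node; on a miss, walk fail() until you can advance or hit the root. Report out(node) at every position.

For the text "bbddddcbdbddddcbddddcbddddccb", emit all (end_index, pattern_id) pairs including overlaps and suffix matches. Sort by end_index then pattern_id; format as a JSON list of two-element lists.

Build automaton:
Trie (insert patterns):
  0='ε' goto b→4 c→3 d→1
  1='d' goto c→2
  2='dc' goto ·  ←P0
  3='c' goto ·  ←P1
  4='b' goto d→5
  5='bd' goto d→6
  6='bdd' goto d→7
  7='bddd' goto d→8
  8='bdddd' goto c→9
  9='bddddc' goto ·  ←P2

BFS fail/out derivation:
  fail(1) 'd': from fail(0)=0 chase 'd': 0 ⇒ 0;  out=∅∪out(0)=∅
  fail(3) 'c': from fail(0)=0 chase 'c': 0 ⇒ 0;  out={1}∪out(0)={1}
  fail(4) 'b': from fail(0)=0 chase 'b': 0 ⇒ 0;  out=∅∪out(0)=∅
  fail(2) 'dc': from fail(1)=0 chase 'c': 0 ⇒ 3;  out={0}∪out(3)={0,1}
  fail(5) 'bd': from fail(4)=0 chase 'd': 0 ⇒ 1;  out=∅∪out(1)=∅
  fail(6) 'bdd': from fail(5)=1 chase 'd': 1→0 ⇒ 1;  out=∅∪out(1)=∅
  fail(7) 'bddd': from fail(6)=1 chase 'd': 1→0 ⇒ 1;  out=∅∪out(1)=∅
  fail(8) 'bdddd': from fail(7)=1 chase 'd': 1→0 ⇒ 1;  out=∅∪out(1)=∅
  fail(9) 'bddddc': from fail(8)=1 chase 'c': 1 ⇒ 2;  out={2}∪out(2)={0,1,2}

Run:
pos 0 'b': at 4
pos 1 'b': at 4 (fail-walked)
pos 2 'd': at 5
pos 3 'd': at 6
pos 4 'd': at 7
pos 5 'd': at 8
pos 6 'c': at 9  → match P0@[5:6],P1@[6:6],P2@[1:6]
pos 7 'b': at 4 (fail-walked)
pos 8 'd': at 5
pos 9 'b': at 4 (fail-walked)
pos 10 'd': at 5
pos 11 'd': at 6
pos 12 'd': at 7
pos 13 'd': at 8
pos 14 'c': at 9  → match P0@[13:14],P1@[14:14],P2@[9:14]
pos 15 'b': at 4 (fail-walked)
pos 16 'd': at 5
pos 17 'd': at 6
pos 18 'd': at 7
pos 19 'd': at 8
pos 20 'c': at 9  → match P0@[19:20],P1@[20:20],P2@[15:20]
pos 21 'b': at 4 (fail-walked)
pos 22 'd': at 5
pos 23 'd': at 6
pos 24 'd': at 7
pos 25 'd': at 8
pos 26 'c': at 9  → match P0@[25:26],P1@[26:26],P2@[21:26]
pos 27 'c': at 3 (fail-walked)  → match P1@[27:27]
pos 28 'b': at 4 (fail-walked)

Matches: [[6,0],[6,1],[6,2],[14,0],[14,1],[14,2],[20,0],[20,1],[20,2],[26,0],[26,1],[26,2],[27,1]]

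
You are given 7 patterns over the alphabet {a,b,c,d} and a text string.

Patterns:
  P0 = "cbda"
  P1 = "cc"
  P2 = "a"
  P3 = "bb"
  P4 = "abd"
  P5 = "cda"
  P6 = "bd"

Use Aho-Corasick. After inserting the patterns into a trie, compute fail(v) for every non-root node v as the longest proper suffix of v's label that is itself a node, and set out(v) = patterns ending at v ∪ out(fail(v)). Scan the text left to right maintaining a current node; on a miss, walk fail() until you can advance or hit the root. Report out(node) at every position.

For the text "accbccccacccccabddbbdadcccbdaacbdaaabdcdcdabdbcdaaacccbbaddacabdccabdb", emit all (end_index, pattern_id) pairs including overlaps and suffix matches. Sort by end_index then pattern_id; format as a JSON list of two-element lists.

Build automaton:
Trie nodes:
  0='ε' goto a→6 b→7 c→1
  1='c' goto b→2 c→5 d→11
  2='cb' goto d→3
  3='cbd' goto a→4
  4='cbda' goto ·  [P0 ends]
  5='cc' goto ·  [P1 ends]
  6='a' goto b→9  [P2 ends]
  7='b' goto b→8 d→13
  8='bb' goto ·  [P3 ends]
  9='ab' goto d→10
  10='abd' goto ·  [P4 ends]
  11='cd' goto a→12
  12='cda' goto ·  [P5 ends]
  13='bd' goto ·  [P6 ends]

BFS fail/out derivation:
  fail(1) 'c': from fail(0)=0 chase 'c': 0 ⇒ 0;  out=∅∪out(0)=∅
  fail(6) 'a': from fail(0)=0 chase 'a': 0 ⇒ 0;  out={2}∪out(0)={2}
  fail(7) 'b': from fail(0)=0 chase 'b': 0 ⇒ 0;  out=∅∪out(0)=∅
  fail(2) 'cb': from fail(1)=0 chase 'b': 0 ⇒ 7;  out=∅∪out(7)=∅
  fail(5) 'cc': from fail(1)=0 chase 'c': 0 ⇒ 1;  out={1}∪out(1)={1}
  fail(8) 'bb': from fail(7)=0 chase 'b': 0 ⇒ 7;  out={3}∪out(7)={3}
  fail(9) 'ab': from fail(6)=0 chase 'b': 0 ⇒ 7;  out=∅∪out(7)=∅
  fail(11) 'cd': from fail(1)=0 chase 'd': 0 ⇒ 0;  out=∅∪out(0)=∅
  fail(13) 'bd': from fail(7)=0 chase 'd': 0 ⇒ 0;  out={6}∪out(0)={6}
  fail(3) 'cbd': from fail(2)=7 chase 'd': 7 ⇒ 13;  out=∅∪out(13)={6}
  fail(10) 'abd': from fail(9)=7 chase 'd': 7 ⇒ 13;  out={4}∪out(13)={4,6}
  fail(12) 'cda': from fail(11)=0 chase 'a': 0 ⇒ 6;  out={5}∪out(6)={2,5}
  fail(4) 'cbda': from fail(3)=13 chase 'a': 13→0 ⇒ 6;  out={0}∪out(6)={0,2}

Text stream:
[0] read 'a'  n0⇒n6  → match P2@[0:0]
[1] read 'c'  n6⇒n1 ·f
[2] read 'c'  n1⇒n5  → match P1@[1:2]
[3] read 'b'  n5⇒n2 ·f
[4] read 'c'  n2⇒n1 ·f
[5] read 'c'  n1⇒n5  → match P1@[4:5]
[6] read 'c'  n5⇒n5 ·f  → match P1@[5:6]
[7] read 'c'  n5⇒n5 ·f  → match P1@[6:7]
[8] read 'a'  n5⇒n6 ·f  → match P2@[8:8]
[9] read 'c'  n6⇒n1 ·f
[10] read 'c'  n1⇒n5  → match P1@[9:10]
[11] read 'c'  n5⇒n5 ·f  → match P1@[10:11]
[12] read 'c'  n5⇒n5 ·f  → match P1@[11:12]
[13] read 'c'  n5⇒n5 ·f  → match P1@[12:13]
[14] read 'a'  n5⇒n6 ·f  → match P2@[14:14]
[15] read 'b'  n6⇒n9
[16] read 'd'  n9⇒n10  → match P4@[14:16],P6@[15:16]
[17] read 'd'  n10⇒n0 ·f
[18] read 'b'  n0⇒n7
[19] read 'b'  n7⇒n8  → match P3@[18:19]
[20] read 'd'  n8⇒n13 ·f  → match P6@[19:20]
[21] read 'a'  n13⇒n6 ·f  → match P2@[21:21]
[22] read 'd'  n6⇒n0 ·f
[23] read 'c'  n0⇒n1
[24] read 'c'  n1⇒n5  → match P1@[23:24]
[25] read 'c'  n5⇒n5 ·f  → match P1@[24:25]
[26] read 'b'  n5⇒n2 ·f
[27] read 'd'  n2⇒n3  → match P6@[26:27]
[28] read 'a'  n3⇒n4  → match P0@[25:28],P2@[28:28]
[29] read 'a'  n4⇒n6 ·f  → match P2@[29:29]
[30] read 'c'  n6⇒n1 ·f
[31] read 'b'  n1⇒n2
[32] read 'd'  n2⇒n3  → match P6@[31:32]
[33] read 'a'  n3⇒n4  → match P0@[30:33],P2@[33:33]
[34] read 'a'  n4⇒n6 ·f  → match P2@[34:34]
[35] read 'a'  n6⇒n6 ·f  → match P2@[35:35]
[36] read 'b'  n6⇒n9
[37] read 'd'  n9⇒n10  → match P4@[35:37],P6@[36:37]
[38] read 'c'  n10⇒n1 ·f
[39] read 'd'  n1⇒n11
[40] read 'c'  n11⇒n1 ·f
[41] read 'd'  n1⇒n11
[42] read 'a'  n11⇒n12  → match P2@[42:42],P5@[40:42]
[43] read 'b'  n12⇒n9 ·f
[44] read 'd'  n9⇒n10  → match P4@[42:44],P6@[43:44]
[45] read 'b'  n10⇒n7 ·f
[46] read 'c'  n7⇒n1 ·f
[47] read 'd'  n1⇒n11
[48] read 'a'  n11⇒n12  → match P2@[48:48],P5@[46:48]
[49] read 'a'  n12⇒n6 ·f  → match P2@[49:49]
[50] read 'a'  n6⇒n6 ·f  → match P2@[50:50]
[51] read 'c'  n6⇒n1 ·f
[52] read 'c'  n1⇒n5  → match P1@[51:52]
[53] read 'c'  n5⇒n5 ·f  → match P1@[52:53]
[54] read 'b'  n5⇒n2 ·f
[55] read 'b'  n2⇒n8 ·f  → match P3@[54:55]
[56] read 'a'  n8⇒n6 ·f  → match P2@[56:56]
[57] read 'd'  n6⇒n0 ·f
[58] read 'd'  n0⇒n0
[59] read 'a'  n0⇒n6  → match P2@[59:59]
[60] read 'c'  n6⇒n1 ·f
[61] read 'a'  n1⇒n6 ·f  → match P2@[61:61]
[62] read 'b'  n6⇒n9
[63] read 'd'  n9⇒n10  → match P4@[61:63],P6@[62:63]
[64] read 'c'  n10⇒n1 ·f
[65] read 'c'  n1⇒n5  → match P1@[64:65]
[66] read 'a'  n5⇒n6 ·f  → match P2@[66:66]
[67] read 'b'  n6⇒n9
[68] read 'd'  n9⇒n10  → match P4@[66:68],P6@[67:68]
[69] read 'b'  n10⇒n7 ·f

Matches: [[0,2],[2,1],[5,1],[6,1],[7,1],[8,2],[10,1],[11,1],[12,1],[13,1],[14,2],[16,4],[16,6],[19,3],[20,6],[21,2],[24,1],[25,1],[27,6],[28,0],[28,2],[29,2],[32,6],[33,0],[33,2],[34,2],[35,2],[37,4],[37,6],[42,2],[42,5],[44,4],[44,6],[48,2],[48,5],[49,2],[50,2],[52,1],[53,1],[55,3],[56,2],[59,2],[61,2],[63,4],[63,6],[65,1],[66,2],[68,4],[68,6]]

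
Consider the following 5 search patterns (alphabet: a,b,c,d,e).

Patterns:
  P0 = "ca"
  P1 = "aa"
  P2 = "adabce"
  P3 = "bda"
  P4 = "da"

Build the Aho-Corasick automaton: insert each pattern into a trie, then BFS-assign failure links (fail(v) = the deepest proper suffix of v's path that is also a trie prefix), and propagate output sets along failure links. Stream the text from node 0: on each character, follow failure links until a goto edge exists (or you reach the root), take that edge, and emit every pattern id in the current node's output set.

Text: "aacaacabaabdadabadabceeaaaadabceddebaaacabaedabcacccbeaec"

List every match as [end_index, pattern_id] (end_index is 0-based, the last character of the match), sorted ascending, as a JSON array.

Build:
Trie (insert patterns):
  0='ε' goto a→3 b→10 c→1 d→13
  1='c' goto a→2
  2='ca' goto ·  ←P0
  3='a' goto a→4 d→5
  4='aa' goto ·  ←P1
  5='ad' goto a→6
  6='ada' goto b→7
  7='adab' goto c→8
  8='adabc' goto e→9
  9='adabce' goto ·  ←P2
  10='b' goto d→11
  11='bd' goto a→12
  12='bda' goto ·  ←P3
  13='d' goto a→14
  14='da' goto ·  ←P4

BFS fail/out derivation:
  fail(1) 'c': from fail(0)=0 chase 'c': 0 ⇒ 0;  out=∅∪out(0)=∅
  fail(3) 'a': from fail(0)=0 chase 'a': 0 ⇒ 0;  out=∅∪out(0)=∅
  fail(10) 'b': from fail(0)=0 chase 'b': 0 ⇒ 0;  out=∅∪out(0)=∅
  fail(13) 'd': from fail(0)=0 chase 'd': 0 ⇒ 0;  out=∅∪out(0)=∅
  fail(2) 'ca': from fail(1)=0 chase 'a': 0 ⇒ 3;  out={0}∪out(3)={0}
  fail(4) 'aa': from fail(3)=0 chase 'a': 0 ⇒ 3;  out={1}∪out(3)={1}
  fail(5) 'ad': from fail(3)=0 chase 'd': 0 ⇒ 13;  out=∅∪out(13)=∅
  fail(11) 'bd': from fail(10)=0 chase 'd': 0 ⇒ 13;  out=∅∪out(13)=∅
  fail(14) 'da': from fail(13)=0 chase 'a': 0 ⇒ 3;  out={4}∪out(3)={4}
  fail(6) 'ada': from fail(5)=13 chase 'a': 13 ⇒ 14;  out=∅∪out(14)={4}
  fail(12) 'bda': from fail(11)=13 chase 'a': 13 ⇒ 14;  out={3}∪out(14)={3,4}
  fail(7) 'adab': from fail(6)=14 chase 'b': 14→3→0 ⇒ 10;  out=∅∪out(10)=∅
  fail(8) 'adabc': from fail(7)=10 chase 'c': 10→0 ⇒ 1;  out=∅∪out(1)=∅
  fail(9) 'adabce': from fail(8)=1 chase 'e': 1→0 ⇒ 0;  out={2}∪out(0)={2}

Run:
[0] read 'a'  n0⇒n3
[1] read 'a'  n3⇒n4  emit P1@[0:1]
[2] read 'c'  n4⇒n1 (via fail)
[3] read 'a'  n1⇒n2  emit P0@[2:3]
[4] read 'a'  n2⇒n4 (via fail)  emit P1@[3:4]
[5] read 'c'  n4⇒n1 (via fail)
[6] read 'a'  n1⇒n2  emit P0@[5:6]
[7] read 'b'  n2⇒n10 (via fail)
[8] read 'a'  n10⇒n3 (via fail)
[9] read 'a'  n3⇒n4  emit P1@[8:9]
[10] read 'b'  n4⇒n10 (via fail)
[11] read 'd'  n10⇒n11
[12] read 'a'  n11⇒n12  emit P3@[10:12],P4@[11:12]
[13] read 'd'  n12⇒n5 (via fail)
[14] read 'a'  n5⇒n6  emit P4@[13:14]
[15] read 'b'  n6⇒n7
[16] read 'a'  n7⇒n3 (via fail)
[17] read 'd'  n3⇒n5
[18] read 'a'  n5⇒n6  emit P4@[17:18]
[19] read 'b'  n6⇒n7
[20] read 'c'  n7⇒n8
[21] read 'e'  n8⇒n9  emit P2@[16:21]
[22] read 'e'  n9⇒n0 (via fail)
[23] read 'a'  n0⇒n3
[24] read 'a'  n3⇒n4  emit P1@[23:24]
[25] read 'a'  n4⇒n4 (via fail)  emit P1@[24:25]
[26] read 'a'  n4⇒n4 (via fail)  emit P1@[25:26]
[27] read 'd'  n4⇒n5 (via fail)
[28] read 'a'  n5⇒n6  emit P4@[27:28]
[29] read 'b'  n6⇒n7
[30] read 'c'  n7⇒n8
[31] read 'e'  n8⇒n9  emit P2@[26:31]
[32] read 'd'  n9⇒n13 (via fail)
[33] read 'd'  n13⇒n13 (via fail)
[34] read 'e'  n13⇒n0 (via fail)
[35] read 'b'  n0⇒n10
[36] read 'a'  n10⇒n3 (via fail)
[37] read 'a'  n3⇒n4  emit P1@[36:37]
[38] read 'a'  n4⇒n4 (via fail)  emit P1@[37:38]
[39] read 'c'  n4⇒n1 (via fail)
[40] read 'a'  n1⇒n2  emit P0@[39:40]
[41] read 'b'  n2⇒n10 (via fail)
[42] read 'a'  n10⇒n3 (via fail)
[43] read 'e'  n3⇒n0 (via fail)
[44] read 'd'  n0⇒n13
[45] read 'a'  n13⇒n14  emit P4@[44:45]
[46] read 'b'  n14⇒n10 (via fail)
[47] read 'c'  n10⇒n1 (via fail)
[48] read 'a'  n1⇒n2  emit P0@[47:48]
[49] read 'c'  n2⇒n1 (via fail)
[50] read 'c'  n1⇒n1 (via fail)
[51] read 'c'  n1⇒n1 (via fail)
[52] read 'b'  n1⇒n10 (via fail)
[53] read 'e'  n10⇒n0 (via fail)
[54] read 'a'  n0⇒n3
[55] read 'e'  n3⇒n0 (via fail)
[56] read 'c'  n0⇒n1

Matches: [[1,1],[3,0],[4,1],[6,0],[9,1],[12,3],[12,4],[14,4],[18,4],[21,2],[24,1],[25,1],[26,1],[28,4],[31,2],[37,1],[38,1],[40,0],[45,4],[48,0]]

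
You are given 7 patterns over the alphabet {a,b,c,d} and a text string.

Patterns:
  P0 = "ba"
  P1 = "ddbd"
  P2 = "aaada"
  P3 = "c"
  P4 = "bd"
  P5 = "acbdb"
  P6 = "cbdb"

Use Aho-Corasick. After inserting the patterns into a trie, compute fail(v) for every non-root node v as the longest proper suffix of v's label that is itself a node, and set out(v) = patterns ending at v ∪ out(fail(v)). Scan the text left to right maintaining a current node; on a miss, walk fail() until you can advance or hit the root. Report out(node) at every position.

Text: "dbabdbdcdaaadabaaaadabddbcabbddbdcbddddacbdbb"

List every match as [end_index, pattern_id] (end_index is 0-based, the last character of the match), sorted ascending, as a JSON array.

Construct AC machine:
Trie (insert patterns):
  0='ε' goto a→7 b→1 c→12 d→3
  1='b' goto a→2 d→13
  2='ba' goto ·  [P0 ends]
  3='d' goto d→4
  4='dd' goto b→5
  5='ddb' goto d→6
  6='ddbd' goto ·  [P1 ends]
  7='a' goto a→8 c→14
  8='aa' goto a→9
  9='aaa' goto d→10
  10='aaad' goto a→11
  11='aaada' goto ·  [P2 ends]
  12='c' goto b→18  [P3 ends]
  13='bd' goto ·  [P4 ends]
  14='ac' goto b→15
  15='acb' goto d→16
  16='acbd' goto b→17
  17='acbdb' goto ·  [P5 ends]
  18='cb' goto d→19
  19='cbd' goto b→20
  20='cbdb' goto ·  [P6 ends]

BFS fail/out derivation:
  fail(1) 'b': from fail(0)=0 chase 'b': 0 ⇒ 0;  out=∅∪out(0)=∅
  fail(3) 'd': from fail(0)=0 chase 'd': 0 ⇒ 0;  out=∅∪out(0)=∅
  fail(7) 'a': from fail(0)=0 chase 'a': 0 ⇒ 0;  out=∅∪out(0)=∅
  fail(12) 'c': from fail(0)=0 chase 'c': 0 ⇒ 0;  out={3}∪out(0)={3}
  fail(2) 'ba': from fail(1)=0 chase 'a': 0 ⇒ 7;  out={0}∪out(7)={0}
  fail(4) 'dd': from fail(3)=0 chase 'd': 0 ⇒ 3;  out=∅∪out(3)=∅
  fail(8) 'aa': from fail(7)=0 chase 'a': 0 ⇒ 7;  out=∅∪out(7)=∅
  fail(13) 'bd': from fail(1)=0 chase 'd': 0 ⇒ 3;  out={4}∪out(3)={4}
  fail(14) 'ac': from fail(7)=0 chase 'c': 0 ⇒ 12;  out=∅∪out(12)={3}
  fail(18) 'cb': from fail(12)=0 chase 'b': 0 ⇒ 1;  out=∅∪out(1)=∅
  fail(5) 'ddb': from fail(4)=3 chase 'b': 3→0 ⇒ 1;  out=∅∪out(1)=∅
  fail(9) 'aaa': from fail(8)=7 chase 'a': 7 ⇒ 8;  out=∅∪out(8)=∅
  fail(15) 'acb': from fail(14)=12 chase 'b': 12 ⇒ 18;  out=∅∪out(18)=∅
  fail(19) 'cbd': from fail(18)=1 chase 'd': 1 ⇒ 13;  out=∅∪out(13)={4}
  fail(6) 'ddbd': from fail(5)=1 chase 'd': 1 ⇒ 13;  out={1}∪out(13)={1,4}
  fail(10) 'aaad': from fail(9)=8 chase 'd': 8→7→0 ⇒ 3;  out=∅∪out(3)=∅
  fail(16) 'acbd': from fail(15)=18 chase 'd': 18 ⇒ 19;  out=∅∪out(19)={4}
  fail(20) 'cbdb': from fail(19)=13 chase 'b': 13→3→0 ⇒ 1;  out={6}∪out(1)={6}
  fail(11) 'aaada': from fail(10)=3 chase 'a': 3→0 ⇒ 7;  out={2}∪out(7)={2}
  fail(17) 'acbdb': from fail(16)=19 chase 'b': 19 ⇒ 20;  out={5}∪out(20)={5,6}

Run:
[0] read 'd'  n0⇒n3
[1] read 'b'  n3⇒n1 (via fail)
[2] read 'a'  n1⇒n2  ** P0@[1:2]
[3] read 'b'  n2⇒n1 (via fail)
[4] read 'd'  n1⇒n13  ** P4@[3:4]
[5] read 'b'  n13⇒n1 (via fail)
[6] read 'd'  n1⇒n13  ** P4@[5:6]
[7] read 'c'  n13⇒n12 (via fail)  ** P3@[7:7]
[8] read 'd'  n12⇒n3 (via fail)
[9] read 'a'  n3⇒n7 (via fail)
[10] read 'a'  n7⇒n8
[11] read 'a'  n8⇒n9
[12] read 'd'  n9⇒n10
[13] read 'a'  n10⇒n11  ** P2@[9:13]
[14] read 'b'  n11⇒n1 (via fail)
[15] read 'a'  n1⇒n2  ** P0@[14:15]
[16] read 'a'  n2⇒n8 (via fail)
[17] read 'a'  n8⇒n9
[18] read 'a'  n9⇒n9 (via fail)
[19] read 'd'  n9⇒n10
[20] read 'a'  n10⇒n11  ** P2@[16:20]
[21] read 'b'  n11⇒n1 (via fail)
[22] read 'd'  n1⇒n13  ** P4@[21:22]
[23] read 'd'  n13⇒n4 (via fail)
[24] read 'b'  n4⇒n5
[25] read 'c'  n5⇒n12 (via fail)  ** P3@[25:25]
[26] read 'a'  n12⇒n7 (via fail)
[27] read 'b'  n7⇒n1 (via fail)
[28] read 'b'  n1⇒n1 (via fail)
[29] read 'd'  n1⇒n13  ** P4@[28:29]
[30] read 'd'  n13⇒n4 (via fail)
[31] read 'b'  n4⇒n5
[32] read 'd'  n5⇒n6  ** P1@[29:32],P4@[31:32]
[33] read 'c'  n6⇒n12 (via fail)  ** P3@[33:33]
[34] read 'b'  n12⇒n18
[35] read 'd'  n18⇒n19  ** P4@[34:35]
[36] read 'd'  n19⇒n4 (via fail)
[37] read 'd'  n4⇒n4 (via fail)
[38] read 'd'  n4⇒n4 (via fail)
[39] read 'a'  n4⇒n7 (via fail)
[40] read 'c'  n7⇒n14  ** P3@[40:40]
[41] read 'b'  n14⇒n15
[42] read 'd'  n15⇒n16  ** P4@[41:42]
[43] read 'b'  n16⇒n17  ** P5@[39:43],P6@[40:43]
[44] read 'b'  n17⇒n1 (via fail)

All matches (sorted): [[2,0],[4,4],[6,4],[7,3],[13,2],[15,0],[20,2],[22,4],[25,3],[29,4],[32,1],[32,4],[33,3],[35,4],[40,3],[42,4],[43,5],[43,6]]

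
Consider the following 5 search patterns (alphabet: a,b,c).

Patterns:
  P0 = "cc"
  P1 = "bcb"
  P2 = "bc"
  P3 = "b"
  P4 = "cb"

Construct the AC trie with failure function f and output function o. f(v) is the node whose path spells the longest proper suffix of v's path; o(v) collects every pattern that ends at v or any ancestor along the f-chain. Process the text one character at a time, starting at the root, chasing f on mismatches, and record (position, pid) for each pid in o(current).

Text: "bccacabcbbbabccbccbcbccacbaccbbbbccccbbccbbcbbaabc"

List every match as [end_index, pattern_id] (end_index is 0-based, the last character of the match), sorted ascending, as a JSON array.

Build automaton:
Trie nodes:
  0='ε' goto b→3 c→1
  1='c' goto b→6 c→2
  2='cc' goto ·  [P0 ends]
  3='b' goto c→4  [P3 ends]
  4='bc' goto b→5  [P2 ends]
  5='bcb' goto ·  [P1 ends]
  6='cb' goto ·  [P4 ends]

BFS fail/out derivation:
  fail(1) 'c': from fail(0)=0 chase 'c': 0 ⇒ 0;  out=∅∪out(0)=∅
  fail(3) 'b': from fail(0)=0 chase 'b': 0 ⇒ 0;  out={3}∪out(0)={3}
  fail(2) 'cc': from fail(1)=0 chase 'c': 0 ⇒ 1;  out={0}∪out(1)={0}
  fail(4) 'bc': from fail(3)=0 chase 'c': 0 ⇒ 1;  out={2}∪out(1)={2}
  fail(6) 'cb': from fail(1)=0 chase 'b': 0 ⇒ 3;  out={4}∪out(3)={3,4}
  fail(5) 'bcb': from fail(4)=1 chase 'b': 1 ⇒ 6;  out={1}∪out(6)={1,3,4}

Run:
pos 0 'b': at 3  → match P3@[0:0]
pos 1 'c': at 4  → match P2@[0:1]
pos 2 'c': at 2 (fail-walked)  → match P0@[1:2]
pos 3 'a': at 0 (fail-walked)
pos 4 'c': at 1
pos 5 'a': at 0 (fail-walked)
pos 6 'b': at 3  → match P3@[6:6]
pos 7 'c': at 4  → match P2@[6:7]
pos 8 'b': at 5  → match P1@[6:8],P3@[8:8],P4@[7:8]
pos 9 'b': at 3 (fail-walked)  → match P3@[9:9]
pos 10 'b': at 3 (fail-walked)  → match P3@[10:10]
pos 11 'a': at 0 (fail-walked)
pos 12 'b': at 3  → match P3@[12:12]
pos 13 'c': at 4  → match P2@[12:13]
pos 14 'c': at 2 (fail-walked)  → match P0@[13:14]
pos 15 'b': at 6 (fail-walked)  → match P3@[15:15],P4@[14:15]
pos 16 'c': at 4 (fail-walked)  → match P2@[15:16]
pos 17 'c': at 2 (fail-walked)  → match P0@[16:17]
pos 18 'b': at 6 (fail-walked)  → match P3@[18:18],P4@[17:18]
pos 19 'c': at 4 (fail-walked)  → match P2@[18:19]
pos 20 'b': at 5  → match P1@[18:20],P3@[20:20],P4@[19:20]
pos 21 'c': at 4 (fail-walked)  → match P2@[20:21]
pos 22 'c': at 2 (fail-walked)  → match P0@[21:22]
pos 23 'a': at 0 (fail-walked)
pos 24 'c': at 1
pos 25 'b': at 6  → match P3@[25:25],P4@[24:25]
pos 26 'a': at 0 (fail-walked)
pos 27 'c': at 1
pos 28 'c': at 2  → match P0@[27:28]
pos 29 'b': at 6 (fail-walked)  → match P3@[29:29],P4@[28:29]
pos 30 'b': at 3 (fail-walked)  → match P3@[30:30]
pos 31 'b': at 3 (fail-walked)  → match P3@[31:31]
pos 32 'b': at 3 (fail-walked)  → match P3@[32:32]
pos 33 'c': at 4  → match P2@[32:33]
pos 34 'c': at 2 (fail-walked)  → match P0@[33:34]
pos 35 'c': at 2 (fail-walked)  → match P0@[34:35]
pos 36 'c': at 2 (fail-walked)  → match P0@[35:36]
pos 37 'b': at 6 (fail-walked)  → match P3@[37:37],P4@[36:37]
pos 38 'b': at 3 (fail-walked)  → match P3@[38:38]
pos 39 'c': at 4  → match P2@[38:39]
pos 40 'c': at 2 (fail-walked)  → match P0@[39:40]
pos 41 'b': at 6 (fail-walked)  → match P3@[41:41],P4@[40:41]
pos 42 'b': at 3 (fail-walked)  → match P3@[42:42]
pos 43 'c': at 4  → match P2@[42:43]
pos 44 'b': at 5  → match P1@[42:44],P3@[44:44],P4@[43:44]
pos 45 'b': at 3 (fail-walked)  → match P3@[45:45]
pos 46 'a': at 0 (fail-walked)
pos 47 'a': at 0
pos 48 'b': at 3  → match P3@[48:48]
pos 49 'c': at 4  → match P2@[48:49]

All matches (sorted): [[0,3],[1,2],[2,0],[6,3],[7,2],[8,1],[8,3],[8,4],[9,3],[10,3],[12,3],[13,2],[14,0],[15,3],[15,4],[16,2],[17,0],[18,3],[18,4],[19,2],[20,1],[20,3],[20,4],[21,2],[22,0],[25,3],[25,4],[28,0],[29,3],[29,4],[30,3],[31,3],[32,3],[33,2],[34,0],[35,0],[36,0],[37,3],[37,4],[38,3],[39,2],[40,0],[41,3],[41,4],[42,3],[43,2],[44,1],[44,3],[44,4],[45,3],[48,3],[49,2]]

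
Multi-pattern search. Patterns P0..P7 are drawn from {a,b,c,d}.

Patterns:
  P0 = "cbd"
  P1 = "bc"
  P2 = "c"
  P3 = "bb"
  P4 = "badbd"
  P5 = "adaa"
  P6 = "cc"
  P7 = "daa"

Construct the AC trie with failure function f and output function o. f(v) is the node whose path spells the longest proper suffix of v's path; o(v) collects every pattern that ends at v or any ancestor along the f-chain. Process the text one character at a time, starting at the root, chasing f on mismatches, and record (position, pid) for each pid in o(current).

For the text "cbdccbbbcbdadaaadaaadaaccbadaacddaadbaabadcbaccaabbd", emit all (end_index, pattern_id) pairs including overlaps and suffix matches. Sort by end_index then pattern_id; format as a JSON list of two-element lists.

Build:
Trie nodes:
  0='ε' goto a→11 b→4 c→1 d→16
  1='c' goto b→2 c→15  [P2 ends]
  2='cb' goto d→3
  3='cbd' goto ·  [P0 ends]
  4='b' goto a→7 b→6 c→5
  5='bc' goto ·  [P1 ends]
  6='bb' goto ·  [P3 ends]
  7='ba' goto d→8
  8='bad' goto b→9
  9='badb' goto d→10
  10='badbd' goto ·  [P4 ends]
  11='a' goto d→12
  12='ad' goto a→13
  13='ada' goto a→14
  14='adaa' goto ·  [P5 ends]
  15='cc' goto ·  [P6 ends]
  16='d' goto a→17
  17='da' goto a→18
  18='daa' goto ·  [P7 ends]

Failure links (BFS by depth):
  fail(1) 'c': from fail(0)=0 chase 'c': 0 ⇒ 0;  out={2}∪out(0)={2}
  fail(4) 'b': from fail(0)=0 chase 'b': 0 ⇒ 0;  out=∅∪out(0)=∅
  fail(11) 'a': from fail(0)=0 chase 'a': 0 ⇒ 0;  out=∅∪out(0)=∅
  fail(16) 'd': from fail(0)=0 chase 'd': 0 ⇒ 0;  out=∅∪out(0)=∅
  fail(2) 'cb': from fail(1)=0 chase 'b': 0 ⇒ 4;  out=∅∪out(4)=∅
  fail(5) 'bc': from fail(4)=0 chase 'c': 0 ⇒ 1;  out={1}∪out(1)={1,2}
  fail(6) 'bb': from fail(4)=0 chase 'b': 0 ⇒ 4;  out={3}∪out(4)={3}
  fail(7) 'ba': from fail(4)=0 chase 'a': 0 ⇒ 11;  out=∅∪out(11)=∅
  fail(12) 'ad': from fail(11)=0 chase 'd': 0 ⇒ 16;  out=∅∪out(16)=∅
  fail(15) 'cc': from fail(1)=0 chase 'c': 0 ⇒ 1;  out={6}∪out(1)={2,6}
  fail(17) 'da': from fail(16)=0 chase 'a': 0 ⇒ 11;  out=∅∪out(11)=∅
  fail(3) 'cbd': from fail(2)=4 chase 'd': 4→0 ⇒ 16;  out={0}∪out(16)={0}
  fail(8) 'bad': from fail(7)=11 chase 'd': 11 ⇒ 12;  out=∅∪out(12)=∅
  fail(13) 'ada': from fail(12)=16 chase 'a': 16 ⇒ 17;  out=∅∪out(17)=∅
  fail(18) 'daa': from fail(17)=11 chase 'a': 11→0 ⇒ 11;  out={7}∪out(11)={7}
  fail(9) 'badb': from fail(8)=12 chase 'b': 12→16→0 ⇒ 4;  out=∅∪out(4)=∅
  fail(14) 'adaa': from fail(13)=17 chase 'a': 17 ⇒ 18;  out={5}∪out(18)={5,7}
  fail(10) 'badbd': from fail(9)=4 chase 'd': 4→0 ⇒ 16;  out={4}∪out(16)={4}

Scan:
pos 0 'c': at 1  emit P2@[0:0]
pos 1 'b': at 2
pos 2 'd': at 3  emit P0@[0:2]
pos 3 'c': at 1 (via fail)  emit P2@[3:3]
pos 4 'c': at 15  emit P2@[4:4],P6@[3:4]
pos 5 'b': at 2 (via fail)
pos 6 'b': at 6 (via fail)  emit P3@[5:6]
pos 7 'b': at 6 (via fail)  emit P3@[6:7]
pos 8 'c': at 5 (via fail)  emit P1@[7:8],P2@[8:8]
pos 9 'b': at 2 (via fail)
pos 10 'd': at 3  emit P0@[8:10]
pos 11 'a': at 17 (via fail)
pos 12 'd': at 12 (via fail)
pos 13 'a': at 13
pos 14 'a': at 14  emit P5@[11:14],P7@[12:14]
pos 15 'a': at 11 (via fail)
pos 16 'd': at 12
pos 17 'a': at 13
pos 18 'a': at 14  emit P5@[15:18],P7@[16:18]
pos 19 'a': at 11 (via fail)
pos 20 'd': at 12
pos 21 'a': at 13
pos 22 'a': at 14  emit P5@[19:22],P7@[20:22]
pos 23 'c': at 1 (via fail)  emit P2@[23:23]
pos 24 'c': at 15  emit P2@[24:24],P6@[23:24]
pos 25 'b': at 2 (via fail)
pos 26 'a': at 7 (via fail)
pos 27 'd': at 8
pos 28 'a': at 13 (via fail)
pos 29 'a': at 14  emit P5@[26:29],P7@[27:29]
pos 30 'c': at 1 (via fail)  emit P2@[30:30]
pos 31 'd': at 16 (via fail)
pos 32 'd': at 16 (via fail)
pos 33 'a': at 17
pos 34 'a': at 18  emit P7@[32:34]
pos 35 'd': at 12 (via fail)
pos 36 'b': at 4 (via fail)
pos 37 'a': at 7
pos 38 'a': at 11 (via fail)
pos 39 'b': at 4 (via fail)
pos 40 'a': at 7
pos 41 'd': at 8
pos 42 'c': at 1 (via fail)  emit P2@[42:42]
pos 43 'b': at 2
pos 44 'a': at 7 (via fail)
pos 45 'c': at 1 (via fail)  emit P2@[45:45]
pos 46 'c': at 15  emit P2@[46:46],P6@[45:46]
pos 47 'a': at 11 (via fail)
pos 48 'a': at 11 (via fail)
pos 49 'b': at 4 (via fail)
pos 50 'b': at 6  emit P3@[49:50]
pos 51 'd': at 16 (via fail)

Result: [[0,2],[2,0],[3,2],[4,2],[4,6],[6,3],[7,3],[8,1],[8,2],[10,0],[14,5],[14,7],[18,5],[18,7],[22,5],[22,7],[23,2],[24,2],[24,6],[29,5],[29,7],[30,2],[34,7],[42,2],[45,2],[46,2],[46,6],[50,3]]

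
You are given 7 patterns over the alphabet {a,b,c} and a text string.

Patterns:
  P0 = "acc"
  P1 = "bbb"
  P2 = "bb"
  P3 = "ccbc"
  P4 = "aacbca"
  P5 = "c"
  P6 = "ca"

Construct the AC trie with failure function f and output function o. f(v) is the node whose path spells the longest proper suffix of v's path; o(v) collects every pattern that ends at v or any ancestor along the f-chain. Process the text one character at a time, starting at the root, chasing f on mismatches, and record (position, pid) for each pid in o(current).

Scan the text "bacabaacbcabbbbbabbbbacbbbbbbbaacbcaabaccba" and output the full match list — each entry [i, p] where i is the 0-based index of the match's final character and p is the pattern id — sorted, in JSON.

Build:
Trie nodes:
  n0 'ε': a→1 b→4 c→7
  n1 'a': a→11 c→2
  n2 'ac': c→3
  n3 'acc': ·  ←P0
  n4 'b': b→5
  n5 'bb': b→6  ←P2
  n6 'bbb': ·  ←P1
  n7 'c': a→16 c→8  ←P5
  n8 'cc': b→9
  n9 'ccb': c→10
  n10 'ccbc': ·  ←P3
  n11 'aa': c→12
  n12 'aac': b→13
  n13 'aacb': c→14
  n14 'aacbc': a→15
  n15 'aacbca': ·  ←P4
  n16 'ca': ·  ←P6

Failure links (BFS by depth):
  fail(1) 'a': from fail(0)=0 chase 'a': 0 ⇒ 0;  out=∅∪out(0)=∅
  fail(4) 'b': from fail(0)=0 chase 'b': 0 ⇒ 0;  out=∅∪out(0)=∅
  fail(7) 'c': from fail(0)=0 chase 'c': 0 ⇒ 0;  out={5}∪out(0)={5}
  fail(2) 'ac': from fail(1)=0 chase 'c': 0 ⇒ 7;  out=∅∪out(7)={5}
  fail(5) 'bb': from fail(4)=0 chase 'b': 0 ⇒ 4;  out={2}∪out(4)={2}
  fail(8) 'cc': from fail(7)=0 chase 'c': 0 ⇒ 7;  out=∅∪out(7)={5}
  fail(11) 'aa': from fail(1)=0 chase 'a': 0 ⇒ 1;  out=∅∪out(1)=∅
  fail(16) 'ca': from fail(7)=0 chase 'a': 0 ⇒ 1;  out={6}∪out(1)={6}
  fail(3) 'acc': from fail(2)=7 chase 'c': 7 ⇒ 8;  out={0}∪out(8)={0,5}
  fail(6) 'bbb': from fail(5)=4 chase 'b': 4 ⇒ 5;  out={1}∪out(5)={1,2}
  fail(9) 'ccb': from fail(8)=7 chase 'b': 7→0 ⇒ 4;  out=∅∪out(4)=∅
  fail(12) 'aac': from fail(11)=1 chase 'c': 1 ⇒ 2;  out=∅∪out(2)={5}
  fail(10) 'ccbc': from fail(9)=4 chase 'c': 4→0 ⇒ 7;  out={3}∪out(7)={3,5}
  fail(13) 'aacb': from fail(12)=2 chase 'b': 2→7→0 ⇒ 4;  out=∅∪out(4)=∅
  fail(14) 'aacbc': from fail(13)=4 chase 'c': 4→0 ⇒ 7;  out=∅∪out(7)={5}
  fail(15) 'aacbca': from fail(14)=7 chase 'a': 7 ⇒ 16;  out={4}∪out(16)={4,6}

Scan:
i=0 'b': node 0→4
i=1 'a': node 4→1 (via fail)
i=2 'c': node 1→2  ** P5@[2:2]
i=3 'a': node 2→16 (via fail)  ** P6@[2:3]
i=4 'b': node 16→4 (via fail)
i=5 'a': node 4→1 (via fail)
i=6 'a': node 1→11
i=7 'c': node 11→12  ** P5@[7:7]
i=8 'b': node 12→13
i=9 'c': node 13→14  ** P5@[9:9]
i=10 'a': node 14→15  ** P4@[5:10],P6@[9:10]
i=11 'b': node 15→4 (via fail)
i=12 'b': node 4→5  ** P2@[11:12]
i=13 'b': node 5→6  ** P1@[11:13],P2@[12:13]
i=14 'b': node 6→6 (via fail)  ** P1@[12:14],P2@[13:14]
i=15 'b': node 6→6 (via fail)  ** P1@[13:15],P2@[14:15]
i=16 'a': node 6→1 (via fail)
i=17 'b': node 1→4 (via fail)
i=18 'b': node 4→5  ** P2@[17:18]
i=19 'b': node 5→6  ** P1@[17:19],P2@[18:19]
i=20 'b': node 6→6 (via fail)  ** P1@[18:20],P2@[19:20]
i=21 'a': node 6→1 (via fail)
i=22 'c': node 1→2  ** P5@[22:22]
i=23 'b': node 2→4 (via fail)
i=24 'b': node 4→5  ** P2@[23:24]
i=25 'b': node 5→6  ** P1@[23:25],P2@[24:25]
i=26 'b': node 6→6 (via fail)  ** P1@[24:26],P2@[25:26]
i=27 'b': node 6→6 (via fail)  ** P1@[25:27],P2@[26:27]
i=28 'b': node 6→6 (via fail)  ** P1@[26:28],P2@[27:28]
i=29 'b': node 6→6 (via fail)  ** P1@[27:29],P2@[28:29]
i=30 'a': node 6→1 (via fail)
i=31 'a': node 1→11
i=32 'c': node 11→12  ** P5@[32:32]
i=33 'b': node 12→13
i=34 'c': node 13→14  ** P5@[34:34]
i=35 'a': node 14→15  ** P4@[30:35],P6@[34:35]
i=36 'a': node 15→11 (via fail)
i=37 'b': node 11→4 (via fail)
i=38 'a': node 4→1 (via fail)
i=39 'c': node 1→2  ** P5@[39:39]
i=40 'c': node 2→3  ** P0@[38:40],P5@[40:40]
i=41 'b': node 3→9 (via fail)
i=42 'a': node 9→1 (via fail)

Result: [[2,5],[3,6],[7,5],[9,5],[10,4],[10,6],[12,2],[13,1],[13,2],[14,1],[14,2],[15,1],[15,2],[18,2],[19,1],[19,2],[20,1],[20,2],[22,5],[24,2],[25,1],[25,2],[26,1],[26,2],[27,1],[27,2],[28,1],[28,2],[29,1],[29,2],[32,5],[34,5],[35,4],[35,6],[39,5],[40,0],[40,5]]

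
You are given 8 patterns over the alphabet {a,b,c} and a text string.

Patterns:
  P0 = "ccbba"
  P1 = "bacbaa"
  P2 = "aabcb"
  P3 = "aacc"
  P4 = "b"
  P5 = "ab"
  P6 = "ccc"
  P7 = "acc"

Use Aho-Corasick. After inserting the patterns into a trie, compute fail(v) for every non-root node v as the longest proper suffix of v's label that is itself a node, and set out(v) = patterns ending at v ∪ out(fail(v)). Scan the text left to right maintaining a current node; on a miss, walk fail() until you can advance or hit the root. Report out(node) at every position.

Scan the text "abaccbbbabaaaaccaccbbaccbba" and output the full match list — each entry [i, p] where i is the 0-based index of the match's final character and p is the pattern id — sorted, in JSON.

Build automaton:
Trie (insert patterns):
  n0 'ε': a→12 b→6 c→1
  n1 'c': c→2
  n2 'cc': b→3 c→20
  n3 'ccb': b→4
  n4 'ccbb': a→5
  n5 'ccbba': ·  ←P0
  n6 'b': a→7  ←P4
  n7 'ba': c→8
  n8 'bac': b→9
  n9 'bacb': a→10
  n10 'bacba': a→11
  n11 'bacbaa': ·  ←P1
  n12 'a': a→13 b→19 c→21
  n13 'aa': b→14 c→17
  n14 'aab': c→15
  n15 'aabc': b→16
  n16 'aabcb': ·  ←P2
  n17 'aac': c→18
  n18 'aacc': ·  ←P3
  n19 'ab': ·  ←P5
  n20 'ccc': ·  ←P6
  n21 'ac': c→22
  n22 'acc': ·  ←P7

BFS fail/out derivation:
  n1('c'): parent n0 fail=0; on 'c' 0 → fail=0;  out ∅∪∅=∅
  n6('b'): parent n0 fail=0; on 'b' 0 → fail=0;  out {4}∪∅={4}
  n12('a'): parent n0 fail=0; on 'a' 0 → fail=0;  out ∅∪∅=∅
  n2('cc'): parent n1 fail=0; on 'c' 0 → fail=1;  out ∅∪∅=∅
  n7('ba'): parent n6 fail=0; on 'a' 0 → fail=12;  out ∅∪∅=∅
  n13('aa'): parent n12 fail=0; on 'a' 0 → fail=12;  out ∅∪∅=∅
  n19('ab'): parent n12 fail=0; on 'b' 0 → fail=6;  out {5}∪{4}={4,5}
  n21('ac'): parent n12 fail=0; on 'c' 0 → fail=1;  out ∅∪∅=∅
  n3('ccb'): parent n2 fail=1; on 'b' 1→0 → fail=6;  out ∅∪{4}={4}
  n8('bac'): parent n7 fail=12; on 'c' 12 → fail=21;  out ∅∪∅=∅
  n14('aab'): parent n13 fail=12; on 'b' 12 → fail=19;  out ∅∪{4,5}={4,5}
  n17('aac'): parent n13 fail=12; on 'c' 12 → fail=21;  out ∅∪∅=∅
  n20('ccc'): parent n2 fail=1; on 'c' 1 → fail=2;  out {6}∪∅={6}
  n22('acc'): parent n21 fail=1; on 'c' 1 → fail=2;  out {7}∪∅={7}
  n4('ccbb'): parent n3 fail=6; on 'b' 6→0 → fail=6;  out ∅∪{4}={4}
  n9('bacb'): parent n8 fail=21; on 'b' 21→1→0 → fail=6;  out ∅∪{4}={4}
  n15('aabc'): parent n14 fail=19; on 'c' 19→6→0 → fail=1;  out ∅∪∅=∅
  n18('aacc'): parent n17 fail=21; on 'c' 21 → fail=22;  out {3}∪{7}={3,7}
  n5('ccbba'): parent n4 fail=6; on 'a' 6 → fail=7;  out {0}∪∅={0}
  n10('bacba'): parent n9 fail=6; on 'a' 6 → fail=7;  out ∅∪∅=∅
  n16('aabcb'): parent n15 fail=1; on 'b' 1→0 → fail=6;  out {2}∪{4}={2,4}
  n11('bacbaa'): parent n10 fail=7; on 'a' 7→12 → fail=13;  out {1}∪∅={1}

Scan:
pos 0 'a': at 12
pos 1 'b': at 19  → match P4@[1:1],P5@[0:1]
pos 2 'a': at 7 (via fail)
pos 3 'c': at 8
pos 4 'c': at 22 (via fail)  → match P7@[2:4]
pos 5 'b': at 3 (via fail)  → match P4@[5:5]
pos 6 'b': at 4  → match P4@[6:6]
pos 7 'b': at 6 (via fail)  → match P4@[7:7]
pos 8 'a': at 7
pos 9 'b': at 19 (via fail)  → match P4@[9:9],P5@[8:9]
pos 10 'a': at 7 (via fail)
pos 11 'a': at 13 (via fail)
pos 12 'a': at 13 (via fail)
pos 13 'a': at 13 (via fail)
pos 14 'c': at 17
pos 15 'c': at 18  → match P3@[12:15],P7@[13:15]
pos 16 'a': at 12 (via fail)
pos 17 'c': at 21
pos 18 'c': at 22  → match P7@[16:18]
pos 19 'b': at 3 (via fail)  → match P4@[19:19]
pos 20 'b': at 4  → match P4@[20:20]
pos 21 'a': at 5  → match P0@[17:21]
pos 22 'c': at 8 (via fail)
pos 23 'c': at 22 (via fail)  → match P7@[21:23]
pos 24 'b': at 3 (via fail)  → match P4@[24:24]
pos 25 'b': at 4  → match P4@[25:25]
pos 26 'a': at 5  → match P0@[22:26]

Result: [[1,4],[1,5],[4,7],[5,4],[6,4],[7,4],[9,4],[9,5],[15,3],[15,7],[18,7],[19,4],[20,4],[21,0],[23,7],[24,4],[25,4],[26,0]]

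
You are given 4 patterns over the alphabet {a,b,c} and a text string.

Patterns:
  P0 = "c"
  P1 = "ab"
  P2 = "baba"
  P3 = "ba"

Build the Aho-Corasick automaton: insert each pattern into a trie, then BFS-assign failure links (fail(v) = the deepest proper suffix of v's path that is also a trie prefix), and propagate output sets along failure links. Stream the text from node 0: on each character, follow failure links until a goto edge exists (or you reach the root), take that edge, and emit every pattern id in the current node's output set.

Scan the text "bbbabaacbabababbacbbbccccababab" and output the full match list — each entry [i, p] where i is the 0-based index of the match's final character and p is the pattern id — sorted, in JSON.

Construct AC machine:
Trie nodes:
  0='ε' goto a→2 b→4 c→1
  1='c' goto ·  [P0 ends]
  2='a' goto b→3
  3='ab' goto ·  [P1 ends]
  4='b' goto a→5
  5='ba' goto b→6  [P3 ends]
  6='bab' goto a→7
  7='baba' goto ·  [P2 ends]

BFS fail/out derivation:
  n1('c'): parent n0 fail=0; on 'c' 0 → fail=0;  out {0}∪∅={0}
  n2('a'): parent n0 fail=0; on 'a' 0 → fail=0;  out ∅∪∅=∅
  n4('b'): parent n0 fail=0; on 'b' 0 → fail=0;  out ∅∪∅=∅
  n3('ab'): parent n2 fail=0; on 'b' 0 → fail=4;  out {1}∪∅={1}
  n5('ba'): parent n4 fail=0; on 'a' 0 → fail=2;  out {3}∪∅={3}
  n6('bab'): parent n5 fail=2; on 'b' 2 → fail=3;  out ∅∪{1}={1}
  n7('baba'): parent n6 fail=3; on 'a' 3→4 → fail=5;  out {2}∪{3}={2,3}

Text stream:
pos 0 'b': at 4
pos 1 'b': at 4 (fail-walked)
pos 2 'b': at 4 (fail-walked)
pos 3 'a': at 5  emit P3@[2:3]
pos 4 'b': at 6  emit P1@[3:4]
pos 5 'a': at 7  emit P2@[2:5],P3@[4:5]
pos 6 'a': at 2 (fail-walked)
pos 7 'c': at 1 (fail-walked)  emit P0@[7:7]
pos 8 'b': at 4 (fail-walked)
pos 9 'a': at 5  emit P3@[8:9]
pos 10 'b': at 6  emit P1@[9:10]
pos 11 'a': at 7  emit P2@[8:11],P3@[10:11]
pos 12 'b': at 6 (fail-walked)  emit P1@[11:12]
pos 13 'a': at 7  emit P2@[10:13],P3@[12:13]
pos 14 'b': at 6 (fail-walked)  emit P1@[13:14]
pos 15 'b': at 4 (fail-walked)
pos 16 'a': at 5  emit P3@[15:16]
pos 17 'c': at 1 (fail-walked)  emit P0@[17:17]
pos 18 'b': at 4 (fail-walked)
pos 19 'b': at 4 (fail-walked)
pos 20 'b': at 4 (fail-walked)
pos 21 'c': at 1 (fail-walked)  emit P0@[21:21]
pos 22 'c': at 1 (fail-walked)  emit P0@[22:22]
pos 23 'c': at 1 (fail-walked)  emit P0@[23:23]
pos 24 'c': at 1 (fail-walked)  emit P0@[24:24]
pos 25 'a': at 2 (fail-walked)
pos 26 'b': at 3  emit P1@[25:26]
pos 27 'a': at 5 (fail-walked)  emit P3@[26:27]
pos 28 'b': at 6  emit P1@[27:28]
pos 29 'a': at 7  emit P2@[26:29],P3@[28:29]
pos 30 'b': at 6 (fail-walked)  emit P1@[29:30]

Matches: [[3,3],[4,1],[5,2],[5,3],[7,0],[9,3],[10,1],[11,2],[11,3],[12,1],[13,2],[13,3],[14,1],[16,3],[17,0],[21,0],[22,0],[23,0],[24,0],[26,1],[27,3],[28,1],[29,2],[29,3],[30,1]]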